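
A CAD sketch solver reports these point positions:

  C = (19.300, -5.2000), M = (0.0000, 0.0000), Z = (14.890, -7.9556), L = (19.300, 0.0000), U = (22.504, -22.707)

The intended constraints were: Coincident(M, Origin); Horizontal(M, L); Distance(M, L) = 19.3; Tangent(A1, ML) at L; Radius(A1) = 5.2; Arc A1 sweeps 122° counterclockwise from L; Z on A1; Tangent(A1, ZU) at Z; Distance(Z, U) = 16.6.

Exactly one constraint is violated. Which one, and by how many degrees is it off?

Tangent(A1, ZU) at Z — off by 4.70°.

M = (0.00, 0.00) ✓; M.y = 0.00, L.y = 0.00 ✓; |ML| = 19.30 ✓; ∠(CL, LM) = 90.00° ✓; |CL| = 5.200 ✓; bearing(C→Z) − bearing(C→L) = 122.0° ✓; |CZ| = 5.200 ✓; ∠(CZ, ZU) = 94.70° ✗; |ZU| = 16.60 ✓.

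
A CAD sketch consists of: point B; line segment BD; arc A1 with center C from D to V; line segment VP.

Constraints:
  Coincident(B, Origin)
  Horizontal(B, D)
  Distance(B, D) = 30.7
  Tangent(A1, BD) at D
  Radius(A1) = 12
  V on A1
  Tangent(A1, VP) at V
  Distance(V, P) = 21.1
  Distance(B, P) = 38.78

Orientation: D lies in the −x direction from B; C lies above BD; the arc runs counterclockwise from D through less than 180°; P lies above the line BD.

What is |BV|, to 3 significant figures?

22.5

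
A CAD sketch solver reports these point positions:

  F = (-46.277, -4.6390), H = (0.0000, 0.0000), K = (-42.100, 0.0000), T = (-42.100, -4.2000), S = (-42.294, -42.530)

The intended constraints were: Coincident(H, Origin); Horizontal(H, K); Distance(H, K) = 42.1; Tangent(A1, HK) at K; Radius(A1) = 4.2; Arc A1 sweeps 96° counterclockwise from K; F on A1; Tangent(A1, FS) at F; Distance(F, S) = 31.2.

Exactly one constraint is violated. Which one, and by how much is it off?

Distance(F, S) = 31.2 — off by 6.90.

H = (0.00, 0.00) ✓; H.y = 0.00, K.y = 0.00 ✓; |HK| = 42.10 ✓; ∠(TK, KH) = 90.00° ✓; |TK| = 4.200 ✓; bearing(T→F) − bearing(T→K) = 96.00° ✓; |TF| = 4.200 ✓; ∠(TF, FS) = 90.00° ✓; |FS| = 38.10 ✗.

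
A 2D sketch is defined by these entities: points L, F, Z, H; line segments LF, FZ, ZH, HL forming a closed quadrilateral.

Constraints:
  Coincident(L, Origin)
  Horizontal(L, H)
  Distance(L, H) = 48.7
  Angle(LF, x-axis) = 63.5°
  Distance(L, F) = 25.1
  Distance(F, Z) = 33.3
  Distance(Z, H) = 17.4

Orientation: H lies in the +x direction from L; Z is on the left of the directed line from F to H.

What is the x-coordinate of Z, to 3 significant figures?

44.0

L is at the origin; L and H share the same y with |LH| = 48.7 and H in +x, so H = (48.7, 0). LF runs at 63.5° with |LF| = 25.1, so F = (11.2, 22.5). Z is determined by |FZ| = 33.3 and |ZH| = 17.4 together: it lies at the intersection of circle(F, 33.3) and circle(H, 17.4). With |FH| = 43.7, the foot of the radical line on FH is 31.1 from F and the perpendicular offset is √(33.3² − 31.1²) = 12.0. Taking the left-of-FH solution: Z = (44.0, 16.8).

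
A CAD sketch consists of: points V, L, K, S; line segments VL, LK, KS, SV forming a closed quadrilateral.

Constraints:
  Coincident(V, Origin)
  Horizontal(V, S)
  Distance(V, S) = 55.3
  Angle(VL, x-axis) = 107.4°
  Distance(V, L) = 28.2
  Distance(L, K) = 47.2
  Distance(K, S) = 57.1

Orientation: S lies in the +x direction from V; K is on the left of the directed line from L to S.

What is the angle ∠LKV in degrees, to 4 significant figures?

26.67°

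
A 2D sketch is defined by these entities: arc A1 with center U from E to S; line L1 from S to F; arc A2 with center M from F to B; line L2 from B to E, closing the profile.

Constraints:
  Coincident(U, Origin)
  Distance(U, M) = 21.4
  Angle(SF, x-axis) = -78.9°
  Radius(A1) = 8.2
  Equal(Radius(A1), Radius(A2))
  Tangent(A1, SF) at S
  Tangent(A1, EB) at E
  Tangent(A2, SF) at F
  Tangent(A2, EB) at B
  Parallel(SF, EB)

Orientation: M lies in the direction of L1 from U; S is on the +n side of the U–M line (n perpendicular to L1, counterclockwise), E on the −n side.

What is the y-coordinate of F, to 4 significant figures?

-19.42

Tangency of A1 to both parallel lines with radius 8.2 puts S and E at U ± 8.2·n: S = (8.047, 1.579), E = (-8.047, -1.579). Equal radii place F and B the same way about M: F = M + 8.2·n = (12.17, -19.42), B = M − 8.2·n = (-3.927, -22.58). So F.y = -19.42.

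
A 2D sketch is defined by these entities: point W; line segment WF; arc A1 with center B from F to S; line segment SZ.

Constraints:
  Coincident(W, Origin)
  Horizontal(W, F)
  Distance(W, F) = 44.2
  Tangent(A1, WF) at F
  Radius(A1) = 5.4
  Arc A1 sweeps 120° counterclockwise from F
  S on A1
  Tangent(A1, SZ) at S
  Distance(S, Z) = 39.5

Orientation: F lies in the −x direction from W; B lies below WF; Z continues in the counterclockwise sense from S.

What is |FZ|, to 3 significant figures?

44.9

On A1, F sits at bearing 90° from B; a 120° counterclockwise sweep puts S at bearing 210°, so S = B + 5.4·(cos 210°, sin 210°) = (-48.9, -8.10). Tangency of A1 to SZ means the radius BS is perpendicular to SZ, so SZ runs along (−sin 210°, cos 210°); with |SZ| = 39.5, Z = (-29.1, -42.3). Then |FZ| = |Z − F| = 44.9.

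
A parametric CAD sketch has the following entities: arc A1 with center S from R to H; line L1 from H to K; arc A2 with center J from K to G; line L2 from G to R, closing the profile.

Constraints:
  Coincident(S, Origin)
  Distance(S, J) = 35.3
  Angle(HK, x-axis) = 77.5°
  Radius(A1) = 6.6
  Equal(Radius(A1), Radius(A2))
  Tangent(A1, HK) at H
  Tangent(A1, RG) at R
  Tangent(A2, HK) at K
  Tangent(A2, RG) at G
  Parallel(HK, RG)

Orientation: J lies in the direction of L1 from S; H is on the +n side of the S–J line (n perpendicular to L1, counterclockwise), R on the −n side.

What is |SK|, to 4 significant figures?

35.91

Tangency of A1 to both parallel lines with radius 6.6 puts H and R at S ± 6.6·n: H = (-6.444, 1.429), R = (6.444, -1.429). Equal radii place K and G the same way about J: K = J + 6.6·n = (1.197, 35.89), G = J − 6.6·n = (14.08, 33.03). Then |SK| = |K − S| = 35.91.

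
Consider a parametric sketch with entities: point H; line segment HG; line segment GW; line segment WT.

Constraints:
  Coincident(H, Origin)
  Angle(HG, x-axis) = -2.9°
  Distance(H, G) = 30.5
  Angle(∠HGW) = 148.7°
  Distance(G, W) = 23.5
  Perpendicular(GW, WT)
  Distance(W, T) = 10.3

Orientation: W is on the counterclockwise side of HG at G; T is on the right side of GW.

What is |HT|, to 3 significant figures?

56.0

H is at the origin; HG runs at -2.9° with length 30.5, so G = 30.5·(cos -2.9°, sin -2.9°) = (30.5, -1.54). ∠HGW = 148.7°, so GW runs at -2.9° + (180° − 148.7°) = 28.4° from the x-axis; with |GW| = 23.5, W = G + 23.5·(cos 28.4°, sin 28.4°) = (51.1, 9.63). The perpendicularity gives WT at right angles to GW; with |WT| = 10.3 on the right of GW, T = W + 10.3·(0.476, -0.880) = (56.0, 0.574). Then |HT| = |T − H| = 56.0.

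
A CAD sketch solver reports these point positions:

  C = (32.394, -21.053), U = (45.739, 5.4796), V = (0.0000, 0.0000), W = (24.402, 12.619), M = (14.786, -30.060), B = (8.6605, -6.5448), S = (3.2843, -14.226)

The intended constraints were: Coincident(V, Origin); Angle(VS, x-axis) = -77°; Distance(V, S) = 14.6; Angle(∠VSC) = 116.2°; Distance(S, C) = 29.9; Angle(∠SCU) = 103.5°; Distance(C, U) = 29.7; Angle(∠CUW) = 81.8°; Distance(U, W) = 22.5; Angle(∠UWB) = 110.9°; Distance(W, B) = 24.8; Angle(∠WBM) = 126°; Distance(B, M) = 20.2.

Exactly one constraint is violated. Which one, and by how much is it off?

Distance(B, M) = 20.2 — off by 4.10.

V = (0.00, 0.00) ✓; VS at -77.00° ✓; |VS| = 14.60 ✓; ∠VSC = 116.2° ✓; |SC| = 29.90 ✓; ∠SCU = 103.5° ✓; |CU| = 29.70 ✓; ∠CUW = 81.80° ✓; |UW| = 22.50 ✓; ∠UWB = 110.9° ✓; |WB| = 24.80 ✓; ∠WBM = 126.0° ✓; |BM| = 24.30 ✗.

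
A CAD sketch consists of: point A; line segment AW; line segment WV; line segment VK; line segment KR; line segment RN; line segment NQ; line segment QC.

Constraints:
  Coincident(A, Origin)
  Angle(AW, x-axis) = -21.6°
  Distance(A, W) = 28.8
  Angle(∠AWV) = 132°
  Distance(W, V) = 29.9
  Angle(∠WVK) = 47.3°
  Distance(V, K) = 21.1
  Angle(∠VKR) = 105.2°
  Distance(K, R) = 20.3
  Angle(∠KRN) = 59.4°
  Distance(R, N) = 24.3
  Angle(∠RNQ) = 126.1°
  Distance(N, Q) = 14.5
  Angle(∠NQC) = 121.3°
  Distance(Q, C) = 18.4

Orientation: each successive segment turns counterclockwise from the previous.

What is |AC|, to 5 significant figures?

54.092

A is at the origin; AW runs at -21.6° with length 28.8, so W = (26.778, -10.602). ∠AWV = 132.0° gives WV at 26.400° from the x-axis; with |WV| = 29.9, V = (53.559, 2.6926). ∠WVK = 47.3° gives VK at 159.10° from the x-axis; with |VK| = 21.1, K = (33.848, 10.220). ∠VKR = 105.2° gives KR at -126.10° from the x-axis; with |KR| = 20.3, R = (21.887, -6.1824). ∠KRN = 59.4° gives RN at -5.5000° from the x-axis; with |RN| = 24.3, N = (46.075, -8.5115). ∠RNQ = 126.1° gives NQ at 48.400° from the x-axis; with |NQ| = 14.5, Q = (55.702, 2.3316). ∠NQC = 121.3° gives QC at 107.10° from the x-axis; with |QC| = 18.4, C = (50.292, 19.918). Then |AC| = |C − A| = 54.092.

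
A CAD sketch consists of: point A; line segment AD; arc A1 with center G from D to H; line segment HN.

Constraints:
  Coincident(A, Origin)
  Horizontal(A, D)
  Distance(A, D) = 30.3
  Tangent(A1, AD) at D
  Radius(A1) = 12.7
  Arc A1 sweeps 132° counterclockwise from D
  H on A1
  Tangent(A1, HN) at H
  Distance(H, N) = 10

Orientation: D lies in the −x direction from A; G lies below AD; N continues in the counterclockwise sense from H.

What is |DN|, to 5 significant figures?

28.761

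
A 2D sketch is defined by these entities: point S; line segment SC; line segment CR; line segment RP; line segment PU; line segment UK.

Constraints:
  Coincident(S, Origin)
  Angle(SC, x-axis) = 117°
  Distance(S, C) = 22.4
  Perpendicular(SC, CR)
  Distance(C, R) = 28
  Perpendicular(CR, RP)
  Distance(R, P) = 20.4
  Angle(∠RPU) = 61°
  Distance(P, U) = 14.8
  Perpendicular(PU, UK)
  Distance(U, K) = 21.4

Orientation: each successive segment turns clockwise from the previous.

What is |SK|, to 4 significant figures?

37.74

S is at the origin; SC runs at 117.0° with length 22.4, so C = (-10.17, 19.96). SC ⟂ CR, so CR runs at 27.00°; with |CR| = 28.0, R = (14.78, 32.67). The perpendicularity gives RP at right angles to CR, so RP runs at -63.00°; with |RP| = 20.4, P = (24.04, 14.49). ∠RPU = 61.0° gives PU at 178.0° from the x-axis; with |PU| = 14.8, U = (9.249, 15.01). The perpendicularity gives UK at right angles to PU, so UK runs at 88.00°; with |UK| = 21.4, K = (9.996, 36.40). Then |SK| = |K − S| = 37.74.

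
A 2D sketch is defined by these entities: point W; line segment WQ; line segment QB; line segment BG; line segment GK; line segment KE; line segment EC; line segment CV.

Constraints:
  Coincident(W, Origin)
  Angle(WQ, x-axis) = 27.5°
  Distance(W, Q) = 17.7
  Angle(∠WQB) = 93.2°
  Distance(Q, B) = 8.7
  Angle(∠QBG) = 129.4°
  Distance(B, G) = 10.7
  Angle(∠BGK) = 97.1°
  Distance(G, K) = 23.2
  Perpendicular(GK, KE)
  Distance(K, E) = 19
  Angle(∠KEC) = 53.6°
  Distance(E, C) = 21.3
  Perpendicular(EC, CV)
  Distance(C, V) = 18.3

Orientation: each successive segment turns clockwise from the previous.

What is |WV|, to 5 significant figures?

13.906

∠KEC = 53.6° gives EC at -49.200° from the x-axis; with |EC| = 21.3, C = (12.004, -1.8251). EC ⟂ CV, so CV runs at -139.20°; with |CV| = 18.3, V = (-1.8494, -13.783). Then |WV| = |V − W| = 13.906.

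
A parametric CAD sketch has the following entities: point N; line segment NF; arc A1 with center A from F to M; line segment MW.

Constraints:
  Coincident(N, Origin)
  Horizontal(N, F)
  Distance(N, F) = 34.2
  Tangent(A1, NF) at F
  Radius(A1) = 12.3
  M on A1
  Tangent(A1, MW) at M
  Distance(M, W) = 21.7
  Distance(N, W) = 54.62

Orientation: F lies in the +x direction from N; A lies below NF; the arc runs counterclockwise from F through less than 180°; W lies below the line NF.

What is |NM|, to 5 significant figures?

32.986

N is at the origin; N and F share the same y with |NF| = 34.2 and F on the +x side, so F = (34.200, 0.0000). Tangency of A1 to NF means the radius AF is perpendicular to NF, so A = F + (0, -12.3) = (34.200, -12.300). Since AM ⟂ MW (tangency), |AW| = √(12.3² + 21.7²) = 24.944 regardless of where M sits on A1. So W lies on both circle(N, 54.62) and circle(A, 24.944); the below-NF intersection is W = (40.752, -36.368). M is the foot of the tangent from W: M = (25.468, -20.963).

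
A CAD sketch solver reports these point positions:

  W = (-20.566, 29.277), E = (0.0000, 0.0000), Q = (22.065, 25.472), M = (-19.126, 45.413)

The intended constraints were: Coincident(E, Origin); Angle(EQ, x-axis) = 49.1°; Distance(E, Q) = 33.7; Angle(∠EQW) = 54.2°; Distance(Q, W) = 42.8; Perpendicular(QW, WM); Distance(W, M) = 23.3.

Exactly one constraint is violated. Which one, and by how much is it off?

Distance(W, M) = 23.3 — off by 7.10.

E = (0.00, 0.00) ✓; EQ at 49.10° ✓; |EQ| = 33.70 ✓; ∠EQW = 54.20° ✓; |QW| = 42.80 ✓; ∠(QW, WM) = 90.00° ✓; |WM| = 16.20 ✗.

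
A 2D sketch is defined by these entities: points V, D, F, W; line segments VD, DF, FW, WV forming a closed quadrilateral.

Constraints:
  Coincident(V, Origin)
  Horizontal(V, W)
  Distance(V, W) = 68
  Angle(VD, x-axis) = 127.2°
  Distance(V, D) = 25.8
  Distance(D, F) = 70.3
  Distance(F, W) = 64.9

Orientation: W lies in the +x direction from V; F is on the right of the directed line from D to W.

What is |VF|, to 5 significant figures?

44.971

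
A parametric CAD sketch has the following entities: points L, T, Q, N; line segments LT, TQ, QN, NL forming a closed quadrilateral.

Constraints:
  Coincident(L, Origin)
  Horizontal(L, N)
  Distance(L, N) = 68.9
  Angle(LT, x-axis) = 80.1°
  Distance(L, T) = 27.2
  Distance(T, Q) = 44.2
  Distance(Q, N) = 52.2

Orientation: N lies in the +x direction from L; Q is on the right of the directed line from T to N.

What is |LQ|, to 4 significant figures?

24.17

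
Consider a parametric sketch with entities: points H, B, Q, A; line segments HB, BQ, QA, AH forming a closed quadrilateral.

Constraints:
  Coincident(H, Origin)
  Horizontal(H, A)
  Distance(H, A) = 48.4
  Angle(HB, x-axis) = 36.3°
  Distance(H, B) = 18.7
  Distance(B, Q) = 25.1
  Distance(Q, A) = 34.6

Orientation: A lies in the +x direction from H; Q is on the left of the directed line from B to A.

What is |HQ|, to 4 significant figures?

43.52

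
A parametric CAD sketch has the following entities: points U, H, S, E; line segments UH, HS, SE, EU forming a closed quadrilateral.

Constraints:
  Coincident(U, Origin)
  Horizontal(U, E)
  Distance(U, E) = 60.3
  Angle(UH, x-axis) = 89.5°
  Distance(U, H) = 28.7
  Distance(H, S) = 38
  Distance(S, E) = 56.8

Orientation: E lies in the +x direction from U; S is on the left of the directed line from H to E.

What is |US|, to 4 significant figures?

58.89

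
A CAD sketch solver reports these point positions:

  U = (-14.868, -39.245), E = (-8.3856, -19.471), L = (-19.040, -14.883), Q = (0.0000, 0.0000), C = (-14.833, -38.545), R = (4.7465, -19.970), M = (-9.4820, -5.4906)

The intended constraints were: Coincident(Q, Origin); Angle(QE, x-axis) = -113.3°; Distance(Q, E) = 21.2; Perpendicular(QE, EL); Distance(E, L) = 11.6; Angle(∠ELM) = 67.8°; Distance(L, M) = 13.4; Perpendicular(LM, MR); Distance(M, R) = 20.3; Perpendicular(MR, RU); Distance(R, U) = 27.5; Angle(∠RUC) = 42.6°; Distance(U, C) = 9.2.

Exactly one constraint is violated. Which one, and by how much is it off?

Distance(U, C) = 9.2 — off by 8.50.

Q = (0.00, 0.00) ✓; QE at -113.3° ✓; |QE| = 21.20 ✓; ∠(QE, EL) = 90.00° ✓; |EL| = 11.60 ✓; ∠ELM = 67.80° ✓; |LM| = 13.40 ✓; ∠(LM, MR) = 90.00° ✓; |MR| = 20.30 ✓; ∠(MR, RU) = 90.00° ✓; |RU| = 27.50 ✓; ∠RUC = 42.64° ✓; |UC| = 0.7009 ✗.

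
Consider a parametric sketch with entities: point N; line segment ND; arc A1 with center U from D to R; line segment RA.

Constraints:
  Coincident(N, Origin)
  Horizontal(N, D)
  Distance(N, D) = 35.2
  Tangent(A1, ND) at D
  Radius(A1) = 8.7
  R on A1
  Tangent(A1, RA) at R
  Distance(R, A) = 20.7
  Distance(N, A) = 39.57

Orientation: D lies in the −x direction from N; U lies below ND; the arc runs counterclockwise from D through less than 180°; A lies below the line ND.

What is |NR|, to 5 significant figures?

43.897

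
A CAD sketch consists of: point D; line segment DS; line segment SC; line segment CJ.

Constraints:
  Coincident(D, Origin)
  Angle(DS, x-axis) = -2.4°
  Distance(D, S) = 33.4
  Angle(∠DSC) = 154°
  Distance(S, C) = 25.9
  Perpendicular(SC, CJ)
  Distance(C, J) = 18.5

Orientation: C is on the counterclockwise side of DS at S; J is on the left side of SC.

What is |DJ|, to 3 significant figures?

56.1

D is at the origin; DS runs at -2.4° with length 33.4, so S = 33.4·(cos -2.4°, sin -2.4°) = (33.4, -1.40). ∠DSC = 154.0°, so SC runs at -2.4° + (180° − 154.0°) = 23.6° from the x-axis; with |SC| = 25.9, C = S + 25.9·(cos 23.6°, sin 23.6°) = (57.1, 8.97). SC is perpendicular to CJ; with |CJ| = 18.5 on the left of SC, J = C + 18.5·(-0.400, 0.916) = (49.7, 25.9). Then |DJ| = |J − D| = 56.1.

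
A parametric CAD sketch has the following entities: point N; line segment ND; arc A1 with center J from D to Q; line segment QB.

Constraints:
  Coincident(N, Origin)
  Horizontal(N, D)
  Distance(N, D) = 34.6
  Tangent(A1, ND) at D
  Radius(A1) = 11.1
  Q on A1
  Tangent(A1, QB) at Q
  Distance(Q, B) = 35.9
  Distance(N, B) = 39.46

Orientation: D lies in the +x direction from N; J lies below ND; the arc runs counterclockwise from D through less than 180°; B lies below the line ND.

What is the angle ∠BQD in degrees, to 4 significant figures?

148.0°

Checks: |JQ| = 11.10 ✓; ∠(JQ, QB) = 90.00° ✓; |QB| = 35.90 ✓; |NB| = 39.46 ✓.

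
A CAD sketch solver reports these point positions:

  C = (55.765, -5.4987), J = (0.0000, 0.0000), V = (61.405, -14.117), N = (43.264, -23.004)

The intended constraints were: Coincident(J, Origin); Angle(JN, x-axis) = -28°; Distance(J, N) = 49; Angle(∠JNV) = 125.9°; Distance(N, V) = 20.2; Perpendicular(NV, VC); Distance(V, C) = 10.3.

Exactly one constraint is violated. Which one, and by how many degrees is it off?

Perpendicular(NV, VC) — off by 7.10°.

J = (0.00, 0.00) ✓; JN at -28.00° ✓; |JN| = 49.00 ✓; ∠JNV = 125.9° ✓; |NV| = 20.20 ✓; ∠(NV, VC) = 97.10° ✗; |VC| = 10.30 ✓.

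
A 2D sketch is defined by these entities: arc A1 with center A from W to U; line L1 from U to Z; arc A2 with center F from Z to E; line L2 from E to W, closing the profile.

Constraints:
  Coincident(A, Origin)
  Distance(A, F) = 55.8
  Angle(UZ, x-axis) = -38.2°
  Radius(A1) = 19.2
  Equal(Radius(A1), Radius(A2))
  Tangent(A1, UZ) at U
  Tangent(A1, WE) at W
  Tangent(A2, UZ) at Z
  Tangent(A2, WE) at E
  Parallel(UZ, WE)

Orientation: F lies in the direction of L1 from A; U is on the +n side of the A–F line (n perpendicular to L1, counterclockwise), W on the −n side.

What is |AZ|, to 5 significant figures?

59.011

Tangency of A1 to both parallel lines with radius 19.2 puts U and W at A ± 19.2·n: U = (11.873, 15.088), W = (-11.873, -15.088). Equal radii place Z and E the same way about F: Z = F + 19.2·n = (55.724, -19.419), E = F − 19.2·n = (31.977, -49.596). Then |AZ| = |Z − A| = 59.011.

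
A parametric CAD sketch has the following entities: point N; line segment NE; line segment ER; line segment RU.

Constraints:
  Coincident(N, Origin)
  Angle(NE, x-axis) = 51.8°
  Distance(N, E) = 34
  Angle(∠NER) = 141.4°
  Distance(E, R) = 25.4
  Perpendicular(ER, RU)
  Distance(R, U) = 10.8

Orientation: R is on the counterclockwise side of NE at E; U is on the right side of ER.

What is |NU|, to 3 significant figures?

61.0

N is at the origin; NE runs at 51.8° with length 34.0, so E = 34.0·(cos 51.8°, sin 51.8°) = (21.0, 26.7). ∠NER = 141.4°, so ER runs at 51.8° + (180° − 141.4°) = 90.4° from the x-axis; with |ER| = 25.4, R = E + 25.4·(cos 90.4°, sin 90.4°) = (20.8, 52.1). The perpendicularity gives RU at right angles to ER; with |RU| = 10.8 on the right of ER, U = R + 10.8·(1.00, 0.00698) = (31.6, 52.2). Then |NU| = |U − N| = 61.0.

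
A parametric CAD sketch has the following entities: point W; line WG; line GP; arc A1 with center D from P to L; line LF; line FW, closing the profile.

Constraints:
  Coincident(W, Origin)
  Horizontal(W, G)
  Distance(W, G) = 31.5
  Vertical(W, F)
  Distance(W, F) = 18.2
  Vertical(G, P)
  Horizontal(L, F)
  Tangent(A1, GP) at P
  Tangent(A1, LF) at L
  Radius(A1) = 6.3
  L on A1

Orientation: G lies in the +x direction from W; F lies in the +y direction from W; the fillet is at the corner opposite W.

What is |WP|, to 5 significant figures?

33.673

W is at the origin; WG is horizontal with |WG| = 31.5 and G on the +x side, so G = (31.500, 0.0000). W and F share the same x with |WF| = 18.2 and F on the +y side, so F = (0.0000, 18.200). The virtual corner opposite W is at (31.500, 18.200). Tangency of A1 to GP means the radius DP is perpendicular to GP and the tangent condition forces DL to be normal to LF, with radius 6.3, so the center D sits 6.3 in from both sides at D = (25.200, 11.900). That places the tangent points at P = (31.500, 11.900) on GP and L = (25.200, 18.200) on LF. Then |WP| = |P − W| = 33.673.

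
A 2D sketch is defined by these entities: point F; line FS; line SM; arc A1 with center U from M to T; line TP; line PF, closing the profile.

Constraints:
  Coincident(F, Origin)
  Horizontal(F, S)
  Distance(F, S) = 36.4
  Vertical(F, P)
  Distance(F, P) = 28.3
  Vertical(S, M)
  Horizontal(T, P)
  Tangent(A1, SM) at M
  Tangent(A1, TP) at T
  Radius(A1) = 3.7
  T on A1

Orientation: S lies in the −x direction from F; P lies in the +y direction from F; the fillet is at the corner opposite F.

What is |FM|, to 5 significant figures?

43.933

F is at the origin; FS is horizontal with |FS| = 36.4 and S on the −x side, so S = (-36.400, 0.0000). FP is vertical with |FP| = 28.3 and P on the +y side, so P = (0.0000, 28.300). The virtual corner opposite F is at (-36.400, 28.300). Since A1 is tangent to SM there, UM ⟂ SM and A1 meets TP tangentially, so UT is at right angles to TP, with radius 3.7, so the center U sits 3.7 in from both sides at U = (-32.700, 24.600). That places the tangent points at M = (-36.400, 24.600) on SM and T = (-32.700, 28.300) on TP. Then |FM| = |M − F| = 43.933.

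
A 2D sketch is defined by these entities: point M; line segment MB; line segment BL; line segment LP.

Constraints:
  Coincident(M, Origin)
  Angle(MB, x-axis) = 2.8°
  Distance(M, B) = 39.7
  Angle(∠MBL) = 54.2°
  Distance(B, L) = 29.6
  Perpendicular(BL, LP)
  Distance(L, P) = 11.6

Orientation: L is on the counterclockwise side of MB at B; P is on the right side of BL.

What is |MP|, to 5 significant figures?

44.261

∠MBL = 54.2°, so BL runs at 2.8° + (180° − 54.2°) = 128.60° from the x-axis; with |BL| = 29.6, L = B + 29.6·(cos 128.60°, sin 128.60°) = (21.186, 25.072). BL is perpendicular to LP; with |LP| = 11.6 on the right of BL, P = L + 11.6·(0.78152, 0.62388) = (30.251, 32.309). Then |MP| = |P − M| = 44.261.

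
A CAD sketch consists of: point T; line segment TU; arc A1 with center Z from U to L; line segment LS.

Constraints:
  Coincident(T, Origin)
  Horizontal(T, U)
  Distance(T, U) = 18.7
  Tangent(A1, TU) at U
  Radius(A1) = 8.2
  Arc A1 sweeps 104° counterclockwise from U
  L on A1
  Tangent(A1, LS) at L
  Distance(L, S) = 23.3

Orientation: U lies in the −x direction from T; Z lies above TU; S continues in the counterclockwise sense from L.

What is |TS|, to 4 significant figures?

36.66

T is at the origin; T and U share the same y with |TU| = 18.7 and U on the −x side, so U = (-18.70, 0.000). The tangent condition forces ZU to be normal to TU, so Z = U + (0, 8.2) = (-18.70, 8.200). On A1, U sits at bearing -90° from Z; a 104° counterclockwise sweep puts L at bearing 14°, so L = Z + 8.2·(cos 14°, sin 14°) = (-10.74, 10.18). Tangency of A1 to LS means the radius ZL is perpendicular to LS, so LS runs along (−sin 14°, cos 14°); with |LS| = 23.3, S = (-16.38, 32.79). Then |TS| = |S − T| = 36.66.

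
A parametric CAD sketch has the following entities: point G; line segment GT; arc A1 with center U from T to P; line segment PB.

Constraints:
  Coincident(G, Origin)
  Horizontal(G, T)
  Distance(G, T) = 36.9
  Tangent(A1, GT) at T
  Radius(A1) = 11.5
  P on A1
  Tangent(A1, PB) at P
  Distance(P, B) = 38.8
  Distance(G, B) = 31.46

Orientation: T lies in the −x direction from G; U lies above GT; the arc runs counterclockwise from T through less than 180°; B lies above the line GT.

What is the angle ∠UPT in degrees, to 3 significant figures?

67.0°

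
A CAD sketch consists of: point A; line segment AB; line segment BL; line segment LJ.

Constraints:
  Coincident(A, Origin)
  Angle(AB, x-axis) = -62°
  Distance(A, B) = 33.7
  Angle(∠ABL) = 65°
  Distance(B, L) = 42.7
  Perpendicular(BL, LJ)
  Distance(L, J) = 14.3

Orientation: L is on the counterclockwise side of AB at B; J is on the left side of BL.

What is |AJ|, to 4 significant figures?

32.77

A is at the origin; AB runs at -62.0° with length 33.7, so B = 33.7·(cos -62.0°, sin -62.0°) = (15.82, -29.76). ∠ABL = 65.0°, so BL runs at -62.0° + (180° − 65.0°) = 53.00° from the x-axis; with |BL| = 42.7, L = B + 42.7·(cos 53.00°, sin 53.00°) = (41.52, 4.346). BL is perpendicular to LJ; with |LJ| = 14.3 on the left of BL, J = L + 14.3·(-0.7986, 0.6018) = (30.10, 12.95). Then |AJ| = |J − A| = 32.77.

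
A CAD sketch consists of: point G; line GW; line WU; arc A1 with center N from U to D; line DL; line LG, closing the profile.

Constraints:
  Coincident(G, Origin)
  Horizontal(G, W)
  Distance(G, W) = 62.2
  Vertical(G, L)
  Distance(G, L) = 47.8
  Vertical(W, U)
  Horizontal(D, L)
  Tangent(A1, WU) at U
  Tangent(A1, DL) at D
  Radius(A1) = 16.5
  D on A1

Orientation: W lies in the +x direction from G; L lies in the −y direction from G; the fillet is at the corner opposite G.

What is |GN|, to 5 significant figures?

55.391

G is at the origin; G and W share the same y with |GW| = 62.2 and W on the +x side, so W = (62.200, 0.0000). GL is vertical with |GL| = 47.8 and L on the −y side, so L = (0.0000, -47.800). The virtual corner opposite G is at (62.200, -47.800). A1 meets WU tangentially, so NU is at right angles to WU and since A1 is tangent to DL there, ND ⟂ DL, with radius 16.5, so the center N sits 16.5 in from both sides at N = (45.700, -31.300). Then |GN| = |N − G| = 55.391.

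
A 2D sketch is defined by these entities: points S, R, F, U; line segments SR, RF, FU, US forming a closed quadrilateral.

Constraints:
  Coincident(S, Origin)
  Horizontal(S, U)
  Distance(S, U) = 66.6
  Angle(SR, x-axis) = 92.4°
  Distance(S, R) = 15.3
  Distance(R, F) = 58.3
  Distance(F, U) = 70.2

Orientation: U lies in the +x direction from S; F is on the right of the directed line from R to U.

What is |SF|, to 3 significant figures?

43.2

Checks: |RF| = 58.30 ✓; |FU| = 70.20 ✓.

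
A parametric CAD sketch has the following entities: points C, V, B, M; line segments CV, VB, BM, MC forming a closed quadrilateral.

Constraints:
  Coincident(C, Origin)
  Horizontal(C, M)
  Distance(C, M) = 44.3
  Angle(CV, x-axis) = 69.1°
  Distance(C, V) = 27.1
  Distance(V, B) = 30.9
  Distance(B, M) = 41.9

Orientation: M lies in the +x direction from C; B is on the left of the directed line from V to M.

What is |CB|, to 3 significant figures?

54.8

Checks: |VB| = 30.90 ✓; |BM| = 41.90 ✓.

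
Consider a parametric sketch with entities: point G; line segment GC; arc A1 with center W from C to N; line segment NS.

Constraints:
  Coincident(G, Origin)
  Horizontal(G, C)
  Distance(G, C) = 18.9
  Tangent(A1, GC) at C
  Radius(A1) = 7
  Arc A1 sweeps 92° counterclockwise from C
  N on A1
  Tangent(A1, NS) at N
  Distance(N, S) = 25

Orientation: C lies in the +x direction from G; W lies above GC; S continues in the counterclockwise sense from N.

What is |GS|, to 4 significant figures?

40.80

On A1, C sits at bearing -90° from W; a 92° counterclockwise sweep puts N at bearing 2°, so N = W + 7.0·(cos 2°, sin 2°) = (25.90, 7.244). Tangency of A1 to NS means the radius WN is perpendicular to NS, so NS runs along (−sin 2°, cos 2°); with |NS| = 25.0, S = (25.02, 32.23). Then |GS| = |S − G| = 40.80.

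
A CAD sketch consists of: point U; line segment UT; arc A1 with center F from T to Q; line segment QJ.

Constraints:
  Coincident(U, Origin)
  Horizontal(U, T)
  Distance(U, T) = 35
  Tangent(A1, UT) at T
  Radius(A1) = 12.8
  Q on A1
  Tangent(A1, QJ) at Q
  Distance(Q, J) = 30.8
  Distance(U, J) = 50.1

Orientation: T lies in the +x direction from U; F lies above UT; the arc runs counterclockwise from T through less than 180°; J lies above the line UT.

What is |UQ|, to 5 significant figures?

49.345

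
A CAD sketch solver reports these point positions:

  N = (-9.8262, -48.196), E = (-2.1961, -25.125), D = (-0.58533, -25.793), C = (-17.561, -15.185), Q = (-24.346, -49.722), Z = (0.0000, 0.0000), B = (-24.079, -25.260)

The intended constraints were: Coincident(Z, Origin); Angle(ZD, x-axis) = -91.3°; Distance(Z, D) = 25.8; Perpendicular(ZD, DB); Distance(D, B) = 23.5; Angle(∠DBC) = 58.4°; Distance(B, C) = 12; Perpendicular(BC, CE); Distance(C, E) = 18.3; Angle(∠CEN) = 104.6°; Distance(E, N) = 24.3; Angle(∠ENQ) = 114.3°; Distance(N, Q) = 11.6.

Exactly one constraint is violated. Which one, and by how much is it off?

Distance(N, Q) = 11.6 — off by 3.00.

Z = (0.00, 0.00) ✓; ZD at -91.30° ✓; |ZD| = 25.80 ✓; ∠(ZD, DB) = 90.00° ✓; |DB| = 23.50 ✓; ∠DBC = 58.40° ✓; |BC| = 12.00 ✓; ∠(BC, CE) = 90.00° ✓; |CE| = 18.30 ✓; ∠CEN = 104.6° ✓; |EN| = 24.30 ✓; ∠ENQ = 114.3° ✓; |NQ| = 14.60 ✗.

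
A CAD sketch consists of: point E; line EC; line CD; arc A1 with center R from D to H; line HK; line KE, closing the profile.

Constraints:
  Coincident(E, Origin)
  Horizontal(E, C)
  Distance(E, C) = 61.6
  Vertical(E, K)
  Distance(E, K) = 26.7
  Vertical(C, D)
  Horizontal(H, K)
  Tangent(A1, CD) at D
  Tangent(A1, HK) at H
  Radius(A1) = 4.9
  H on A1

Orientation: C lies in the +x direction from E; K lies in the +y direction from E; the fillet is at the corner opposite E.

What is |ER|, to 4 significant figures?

60.75

E is at the origin; E and C share the same y with |EC| = 61.6 and C on the +x side, so C = (61.60, 0.000). E and K share the same x with |EK| = 26.7 and K on the +y side, so K = (0.000, 26.70). The virtual corner opposite E is at (61.60, 26.70). Tangency of A1 to CD means the radius RD is perpendicular to CD and since A1 is tangent to HK there, RH ⟂ HK, with radius 4.9, so the center R sits 4.9 in from both sides at R = (56.70, 21.80). Then |ER| = |R − E| = 60.75.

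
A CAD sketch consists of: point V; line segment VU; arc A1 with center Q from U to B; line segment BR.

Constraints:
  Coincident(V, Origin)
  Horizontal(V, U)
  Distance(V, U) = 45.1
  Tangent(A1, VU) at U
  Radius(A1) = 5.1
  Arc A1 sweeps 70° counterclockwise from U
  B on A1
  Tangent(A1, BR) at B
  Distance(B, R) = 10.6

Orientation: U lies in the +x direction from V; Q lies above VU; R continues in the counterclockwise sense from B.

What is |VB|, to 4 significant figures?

50.01

V is at the origin; VU is horizontal with |VU| = 45.1 and U on the +x side, so U = (45.10, 0.000). A1 meets VU tangentially, so QU is at right angles to VU, so Q = U + (0, 5.1) = (45.10, 5.100). On A1, U sits at bearing -90° from Q; a 70° counterclockwise sweep puts B at bearing -20°, so B = Q + 5.1·(cos -20°, sin -20°) = (49.89, 3.356). Then |VB| = |B − V| = 50.01.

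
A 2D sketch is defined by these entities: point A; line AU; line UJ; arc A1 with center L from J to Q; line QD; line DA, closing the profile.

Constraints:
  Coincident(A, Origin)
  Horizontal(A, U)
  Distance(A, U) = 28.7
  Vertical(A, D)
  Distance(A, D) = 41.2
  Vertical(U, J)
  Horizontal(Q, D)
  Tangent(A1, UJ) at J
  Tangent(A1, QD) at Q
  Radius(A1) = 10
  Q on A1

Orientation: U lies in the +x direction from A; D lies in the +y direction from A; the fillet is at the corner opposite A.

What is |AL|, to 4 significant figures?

36.37

AD is vertical with |AD| = 41.2 and D on the +y side, so D = (0.000, 41.20). The virtual corner opposite A is at (28.70, 41.20). The tangent condition forces LJ to be normal to UJ and A1 meets QD tangentially, so LQ is at right angles to QD, with radius 10.0, so the center L sits 10.0 in from both sides at L = (18.70, 31.20). Then |AL| = |L − A| = 36.37.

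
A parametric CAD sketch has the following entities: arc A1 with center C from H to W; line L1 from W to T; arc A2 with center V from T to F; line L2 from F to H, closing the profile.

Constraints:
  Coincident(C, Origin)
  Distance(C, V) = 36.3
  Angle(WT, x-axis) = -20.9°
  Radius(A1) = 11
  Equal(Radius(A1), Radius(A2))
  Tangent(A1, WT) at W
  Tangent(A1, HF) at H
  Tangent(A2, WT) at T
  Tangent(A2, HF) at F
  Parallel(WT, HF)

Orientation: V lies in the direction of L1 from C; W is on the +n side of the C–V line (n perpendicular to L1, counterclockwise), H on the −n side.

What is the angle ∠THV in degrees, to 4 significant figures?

14.36°

The slot axis is L1's direction at -20.9°, so u = (cos -20.9°, sin -20.9°) = (0.9342, -0.3567) and n = (−sin -20.9°, cos -20.9°) = (0.3567, 0.9342). C is at the origin and V lies 36.3 along u from C, so V = 36.3·u = (33.91, -12.95). Tangency of A1 to both parallel lines with radius 11.0 puts W and H at C ± 11.0·n: W = (3.924, 10.28), H = (-3.924, -10.28). Equal radii place T and F the same way about V: T = V + 11.0·n = (37.84, -2.673), F = V − 11.0·n = (29.99, -23.23). Then cos ∠THV = HT·HV / (|HT||HV|), giving 14.36°.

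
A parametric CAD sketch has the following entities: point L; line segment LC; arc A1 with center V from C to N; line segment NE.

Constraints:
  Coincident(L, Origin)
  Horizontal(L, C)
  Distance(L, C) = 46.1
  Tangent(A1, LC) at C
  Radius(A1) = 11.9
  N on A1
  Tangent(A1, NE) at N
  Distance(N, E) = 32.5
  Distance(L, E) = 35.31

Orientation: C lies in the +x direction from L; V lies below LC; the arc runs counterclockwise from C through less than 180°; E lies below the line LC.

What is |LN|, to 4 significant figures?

36.87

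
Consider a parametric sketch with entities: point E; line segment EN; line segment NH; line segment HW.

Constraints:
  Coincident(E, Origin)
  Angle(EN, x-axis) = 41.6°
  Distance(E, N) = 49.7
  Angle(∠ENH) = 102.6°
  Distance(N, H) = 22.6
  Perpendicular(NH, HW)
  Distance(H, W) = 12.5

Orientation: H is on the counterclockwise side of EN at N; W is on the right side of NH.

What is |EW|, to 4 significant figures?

69.57

E is at the origin; EN runs at 41.6° with length 49.7, so N = 49.7·(cos 41.6°, sin 41.6°) = (37.17, 33.00). ∠ENH = 102.6°, so NH runs at 41.6° + (180° − 102.6°) = 119.0° from the x-axis; with |NH| = 22.6, H = N + 22.6·(cos 119.0°, sin 119.0°) = (26.21, 52.76). NH is perpendicular to HW; with |HW| = 12.5 on the right of NH, W = H + 12.5·(0.8746, 0.4848) = (37.14, 58.82). Then |EW| = |W − E| = 69.57.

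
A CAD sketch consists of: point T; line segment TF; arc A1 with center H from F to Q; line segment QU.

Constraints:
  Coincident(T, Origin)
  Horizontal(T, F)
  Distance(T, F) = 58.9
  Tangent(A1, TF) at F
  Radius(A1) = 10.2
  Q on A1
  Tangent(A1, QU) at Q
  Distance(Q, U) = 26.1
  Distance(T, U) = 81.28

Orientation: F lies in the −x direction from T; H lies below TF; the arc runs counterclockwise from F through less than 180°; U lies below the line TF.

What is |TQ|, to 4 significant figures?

69.41

Checks: |HQ| = 10.20 ✓; ∠(HQ, QU) = 90.00° ✓; |QU| = 26.10 ✓; |TU| = 81.28 ✓.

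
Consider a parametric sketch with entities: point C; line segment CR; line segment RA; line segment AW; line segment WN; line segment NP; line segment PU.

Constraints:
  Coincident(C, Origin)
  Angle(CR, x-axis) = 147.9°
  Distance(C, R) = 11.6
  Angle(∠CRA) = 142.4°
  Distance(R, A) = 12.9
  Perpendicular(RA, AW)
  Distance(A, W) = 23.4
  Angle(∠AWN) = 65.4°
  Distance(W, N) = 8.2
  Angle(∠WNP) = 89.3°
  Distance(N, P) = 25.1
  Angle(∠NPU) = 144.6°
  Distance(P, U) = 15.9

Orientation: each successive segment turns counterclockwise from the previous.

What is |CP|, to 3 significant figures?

27.2

C is at the origin; CR runs at 147.9° with length 11.6, so R = (-9.83, 6.16). ∠CRA = 142.4° gives RA at -174° from the x-axis; with |RA| = 12.9, A = (-22.7, 4.93). RA ⟂ AW, so AW runs at -84.5°; with |AW| = 23.4, W = (-20.4, -18.4). ∠AWN = 65.4° gives WN at 30.1° from the x-axis; with |WN| = 8.2, N = (-13.3, -14.3). ∠WNP = 89.3° gives NP at 121° from the x-axis; with |NP| = 25.1, P = (-26.2, 7.31). Then |CP| = |P − C| = 27.2.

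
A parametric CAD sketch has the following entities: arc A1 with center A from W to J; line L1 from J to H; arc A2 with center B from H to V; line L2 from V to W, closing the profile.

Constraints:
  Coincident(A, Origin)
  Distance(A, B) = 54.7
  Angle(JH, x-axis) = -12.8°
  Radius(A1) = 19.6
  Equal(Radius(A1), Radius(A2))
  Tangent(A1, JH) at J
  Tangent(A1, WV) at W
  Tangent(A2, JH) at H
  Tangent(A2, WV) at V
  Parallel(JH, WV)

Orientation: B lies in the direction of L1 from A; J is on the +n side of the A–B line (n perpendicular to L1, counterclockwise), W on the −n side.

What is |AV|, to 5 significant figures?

58.106

The slot axis is L1's direction at -12.8°, so u = (cos -12.8°, sin -12.8°) = (0.97515, -0.22155) and n = (−sin -12.8°, cos -12.8°) = (0.22155, 0.97515). A is at the origin and B lies 54.7 along u from A, so B = 54.7·u = (53.341, -12.119). Tangency of A1 to both parallel lines with radius 19.6 puts J and W at A ± 19.6·n: J = (4.3424, 19.113), W = (-4.3424, -19.113). Equal radii place H and V the same way about B: H = B + 19.6·n = (57.683, 6.9942), V = B − 19.6·n = (48.998, -31.232). Then |AV| = |V − A| = 58.106.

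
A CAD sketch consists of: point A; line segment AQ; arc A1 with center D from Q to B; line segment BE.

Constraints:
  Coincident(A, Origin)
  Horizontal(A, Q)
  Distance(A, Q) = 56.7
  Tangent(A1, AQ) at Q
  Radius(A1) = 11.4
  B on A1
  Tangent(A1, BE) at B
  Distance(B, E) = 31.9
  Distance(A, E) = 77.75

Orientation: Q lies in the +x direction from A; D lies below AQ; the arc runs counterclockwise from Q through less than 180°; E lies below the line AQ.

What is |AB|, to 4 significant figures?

50.11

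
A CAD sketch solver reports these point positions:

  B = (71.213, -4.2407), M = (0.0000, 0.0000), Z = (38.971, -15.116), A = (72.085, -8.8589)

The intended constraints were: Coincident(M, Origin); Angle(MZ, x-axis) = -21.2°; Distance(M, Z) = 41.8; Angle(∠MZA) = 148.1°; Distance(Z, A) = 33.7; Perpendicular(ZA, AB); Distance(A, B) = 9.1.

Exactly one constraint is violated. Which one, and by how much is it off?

Distance(A, B) = 9.1 — off by 4.40.

M = (0.00, 0.00) ✓; MZ at -21.20° ✓; |MZ| = 41.80 ✓; ∠MZA = 148.1° ✓; |ZA| = 33.70 ✓; ∠(ZA, AB) = 89.99° ✓; |AB| = 4.700 ✗.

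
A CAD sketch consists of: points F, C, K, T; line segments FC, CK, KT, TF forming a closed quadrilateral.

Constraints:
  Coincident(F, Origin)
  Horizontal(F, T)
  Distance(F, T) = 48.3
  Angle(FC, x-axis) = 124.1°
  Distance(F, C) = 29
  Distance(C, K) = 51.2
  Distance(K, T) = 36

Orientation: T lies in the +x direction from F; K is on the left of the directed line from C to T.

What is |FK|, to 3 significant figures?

47.5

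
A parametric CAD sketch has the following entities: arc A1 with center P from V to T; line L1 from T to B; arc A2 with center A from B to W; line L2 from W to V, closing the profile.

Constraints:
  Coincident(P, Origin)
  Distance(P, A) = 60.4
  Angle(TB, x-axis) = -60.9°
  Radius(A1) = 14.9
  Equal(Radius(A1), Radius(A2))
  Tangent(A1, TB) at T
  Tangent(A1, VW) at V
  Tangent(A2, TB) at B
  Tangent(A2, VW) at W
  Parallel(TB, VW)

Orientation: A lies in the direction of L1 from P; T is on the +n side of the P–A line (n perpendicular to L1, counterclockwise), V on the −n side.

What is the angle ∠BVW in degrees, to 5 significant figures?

26.261°

The slot axis is L1's direction at -60.9°, so u = (cos -60.9°, sin -60.9°) = (0.48634, -0.87377) and n = (−sin -60.9°, cos -60.9°) = (0.87377, 0.48634). P is at the origin and A lies 60.4 along u from P, so A = 60.4·u = (29.375, -52.776). Tangency of A1 to both parallel lines with radius 14.9 puts T and V at P ± 14.9·n: T = (13.019, 7.2464), V = (-13.019, -7.2464). Equal radii place B and W the same way about A: B = A + 14.9·n = (42.394, -45.529), W = A − 14.9·n = (16.355, -60.022). Then cos ∠BVW = VB·VW / (|VB||VW|), giving 26.261°.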